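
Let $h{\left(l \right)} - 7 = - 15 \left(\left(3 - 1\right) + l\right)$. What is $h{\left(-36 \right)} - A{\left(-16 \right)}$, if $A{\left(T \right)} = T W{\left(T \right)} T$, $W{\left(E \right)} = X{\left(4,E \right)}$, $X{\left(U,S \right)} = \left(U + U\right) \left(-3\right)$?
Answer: $6661$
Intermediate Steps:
$X{\left(U,S \right)} = - 6 U$ ($X{\left(U,S \right)} = 2 U \left(-3\right) = - 6 U$)
$W{\left(E \right)} = -24$ ($W{\left(E \right)} = \left(-6\right) 4 = -24$)
$A{\left(T \right)} = - 24 T^{2}$ ($A{\left(T \right)} = T \left(-24\right) T = - 24 T T = - 24 T^{2}$)
$h{\left(l \right)} = -23 - 15 l$ ($h{\left(l \right)} = 7 - 15 \left(\left(3 - 1\right) + l\right) = 7 - 15 \left(2 + l\right) = 7 - \left(30 + 15 l\right) = -23 - 15 l$)
$h{\left(-36 \right)} - A{\left(-16 \right)} = \left(-23 - -540\right) - - 24 \left(-16\right)^{2} = \left(-23 + 540\right) - \left(-24\right) 256 = 517 - -6144 = 517 + 6144 = 6661$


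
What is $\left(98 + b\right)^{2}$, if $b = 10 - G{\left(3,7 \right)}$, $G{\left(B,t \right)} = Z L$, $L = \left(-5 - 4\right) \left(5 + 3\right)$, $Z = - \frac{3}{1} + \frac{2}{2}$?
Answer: $1296$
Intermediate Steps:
$Z = -2$ ($Z = \left(-3\right) 1 + 2 \cdot \frac{1}{2} = -3 + 1 = -2$)
$L = -72$ ($L = \left(-9\right) 8 = -72$)
$G{\left(B,t \right)} = 144$ ($G{\left(B,t \right)} = \left(-2\right) \left(-72\right) = 144$)
$b = -134$ ($b = 10 - 144 = -134$)
$\left(98 + b\right)^{2} = \left(98 - 134\right)^{2} = \left(-36\right)^{2} = 1296$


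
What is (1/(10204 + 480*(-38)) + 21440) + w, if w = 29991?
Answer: 413299515/8036 ≈ 51431.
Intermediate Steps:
(1/(10204 + 480*(-38)) + 21440) + w = (1/(10204 + 480*(-38)) + 21440) + 29991 = (1/(10204 - 18240) + 21440) + 29991 = (1/(-8036) + 21440) + 29991 = (-1/8036 + 21440) + 29991 = 172291839/8036 + 29991 = 413299515/8036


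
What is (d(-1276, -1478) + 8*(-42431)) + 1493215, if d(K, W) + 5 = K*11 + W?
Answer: 1138248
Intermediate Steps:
d(K, W) = -5 + W + 11*K (d(K, W) = -5 + (K*11 + W) = -5 + (11*K + W) = -5 + (W + 11*K) = -5 + W + 11*K)
(d(-1276, -1478) + 8*(-42431)) + 1493215 = ((-5 - 1478 + 11*(-1276)) + 8*(-42431)) + 1493215 = ((-5 - 1478 - 14036) - 339448) + 1493215 = (-15519 - 339448) + 1493215 = -354967 + 1493215 = 1138248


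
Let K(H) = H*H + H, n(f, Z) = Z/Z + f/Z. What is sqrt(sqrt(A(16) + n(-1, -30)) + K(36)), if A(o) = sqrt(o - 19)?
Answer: sqrt(1198800 + 30*sqrt(30)*sqrt(31 + 30*I*sqrt(3)))/30 ≈ 36.513 + 0.0096028*I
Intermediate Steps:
n(f, Z) = 1 + f/Z
A(o) = sqrt(-19 + o)
K(H) = H + H**2 (K(H) = H**2 + H = H + H**2)
sqrt(sqrt(A(16) + n(-1, -30)) + K(36)) = sqrt(sqrt(sqrt(-19 + 16) + (-30 - 1)/(-30)) + 36*(1 + 36)) = sqrt(sqrt(sqrt(-3) - 1/30*(-31)) + 36*37) = sqrt(sqrt(I*sqrt(3) + 31/30) + 1332) = sqrt(sqrt(31/30 + I*sqrt(3)) + 1332) = sqrt(1332 + sqrt(31/30 + I*sqrt(3)))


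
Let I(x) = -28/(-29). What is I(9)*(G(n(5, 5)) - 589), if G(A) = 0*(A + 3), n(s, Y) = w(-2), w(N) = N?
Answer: -16492/29 ≈ -568.69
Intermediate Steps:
n(s, Y) = -2
I(x) = 28/29 (I(x) = -28*(-1/29) = 28/29)
G(A) = 0 (G(A) = 0*(3 + A) = 0)
I(9)*(G(n(5, 5)) - 589) = 28*(0 - 589)/29 = (28/29)*(-589) = -16492/29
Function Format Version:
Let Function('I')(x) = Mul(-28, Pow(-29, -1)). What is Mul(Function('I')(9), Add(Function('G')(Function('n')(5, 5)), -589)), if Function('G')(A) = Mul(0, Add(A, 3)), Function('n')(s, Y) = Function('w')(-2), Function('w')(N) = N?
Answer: Rational(-16492, 29) ≈ -568.69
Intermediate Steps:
Function('n')(s, Y) = -2
Function('I')(x) = Rational(28, 29) (Function('I')(x) = Mul(-28, Rational(-1, 29)) = Rational(28, 29))
Function('G')(A) = 0 (Function('G')(A) = Mul(0, Add(3, A)) = 0)
Mul(Function('I')(9), Add(Function('G')(Function('n')(5, 5)), -589)) = Mul(Rational(28, 29), Add(0, -589)) = Mul(Rational(28, 29), -589) = Rational(-16492, 29)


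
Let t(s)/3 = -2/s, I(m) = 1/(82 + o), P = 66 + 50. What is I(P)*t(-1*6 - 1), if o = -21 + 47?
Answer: 1/126 ≈ 0.0079365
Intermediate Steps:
P = 116
o = 26
I(m) = 1/108 (I(m) = 1/(82 + 26) = 1/108)
t(s) = -6/s (t(s) = 3*(-2/s) = -6/s)
I(P)*t(-1*6 - 1) = (-6/(-1*6 - 1))/108 = (-6/(-6 - 1))/108 = (-6/(-7))/108 = (-6*(-⅐))/108 = (1/108)*(6/7) = 1/126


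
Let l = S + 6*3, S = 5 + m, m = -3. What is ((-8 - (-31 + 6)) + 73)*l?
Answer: 1800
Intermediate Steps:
S = 2 (S = 5 - 3 = 2)
l = 20 (l = 2 + 6*3 = 2 + 18 = 20)
((-8 - (-31 + 6)) + 73)*l = ((-8 - (-31 + 6)) + 73)*20 = ((-8 - 1*(-25)) + 73)*20 = ((-8 + 25) + 73)*20 = (17 + 73)*20 = 90*20 = 1800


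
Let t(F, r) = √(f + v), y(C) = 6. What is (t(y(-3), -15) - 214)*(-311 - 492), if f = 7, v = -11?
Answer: 171842 - 1606*I ≈ 1.7184e+5 - 1606.0*I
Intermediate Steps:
t(F, r) = 2*I (t(F, r) = √(7 - 11) = √(-4) = 2*I)
(t(y(-3), -15) - 214)*(-311 - 492) = (2*I - 214)*(-311 - 492) = (-214 + 2*I)*(-803) = 171842 - 1606*I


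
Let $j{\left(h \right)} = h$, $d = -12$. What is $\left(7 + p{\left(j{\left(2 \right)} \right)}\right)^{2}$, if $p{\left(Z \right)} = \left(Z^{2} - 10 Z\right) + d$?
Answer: $441$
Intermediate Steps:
$p{\left(Z \right)} = -12 + Z^{2} - 10 Z$ ($p{\left(Z \right)} = \left(Z^{2} - 10 Z\right) - 12 = -12 + Z^{2} - 10 Z$)
$\left(7 + p{\left(j{\left(2 \right)} \right)}\right)^{2} = \left(7 - \left(32 - 4\right)\right)^{2} = \left(7 - 28\right)^{2} = \left(-21\right)^{2} = 441$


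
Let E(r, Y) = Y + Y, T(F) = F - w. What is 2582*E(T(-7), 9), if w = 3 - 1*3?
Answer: 46476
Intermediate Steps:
w = 0 (w = 3 - 3 = 0)
T(F) = F (T(F) = F - 1*0 = F + 0 = F)
E(r, Y) = 2*Y
2582*E(T(-7), 9) = 2582*(2*9) = 2582*18 = 46476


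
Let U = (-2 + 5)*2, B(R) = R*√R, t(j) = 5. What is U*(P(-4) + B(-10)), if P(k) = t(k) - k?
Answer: 54 - 60*I*√10 ≈ 54.0 - 189.74*I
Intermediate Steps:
B(R) = R^(3/2)
P(k) = 5 - k
U = 6 (U = 3*2 = 6)
U*(P(-4) + B(-10)) = 6*((5 - 1*(-4)) + (-10)^(3/2)) = 6*((5 + 4) - 10*I*√10) = 6*(9 - 10*I*√10) = 54 - 60*I*√10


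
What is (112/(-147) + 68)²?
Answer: 1993744/441 ≈ 4521.0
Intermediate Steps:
(112/(-147) + 68)² = (112*(-1/147) + 68)² = (-16/21 + 68)² = (1412/21)² = 1993744/441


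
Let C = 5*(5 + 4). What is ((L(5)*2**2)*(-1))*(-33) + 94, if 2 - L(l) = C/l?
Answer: -830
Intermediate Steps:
C = 45 (C = 5*9 = 45)
L(l) = 2 - 45/l
((L(5)*2**2)*(-1))*(-33) + 94 = (((2 - 45/5)*2**2)*(-1))*(-33) + 94 = (((2 - 45*1/5)*4)*(-1))*(-33) + 94 = (((2 - 9)*4)*(-1))*(-33) + 94 = (-7*4*(-1))*(-33) + 94 = -28*(-1)*(-33) + 94 = 28*(-33) + 94 = -924 + 94 = -830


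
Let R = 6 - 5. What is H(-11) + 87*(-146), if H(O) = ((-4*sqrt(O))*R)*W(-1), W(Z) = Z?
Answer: -12702 + 4*I*sqrt(11) ≈ -12702.0 + 13.266*I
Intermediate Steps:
R = 1
H(O) = 4*sqrt(O) (H(O) = (-4*sqrt(O)*1)*(-1) = -4*sqrt(O)*(-1) = 4*sqrt(O))
H(-11) + 87*(-146) = 4*sqrt(-11) + 87*(-146) = 4*(I*sqrt(11)) - 12702 = 4*I*sqrt(11) - 12702 = -12702 + 4*I*sqrt(11)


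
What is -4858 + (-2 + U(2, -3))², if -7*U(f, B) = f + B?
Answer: -237873/49 ≈ -4854.5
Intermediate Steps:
U(f, B) = -B/7 - f/7 (U(f, B) = -(f + B)/7 = -(B + f)/7 = -B/7 - f/7)
-4858 + (-2 + U(2, -3))² = -4858 + (-2 + (-⅐*(-3) - ⅐*2))² = -4858 + (-2 + (3/7 - 2/7))² = -4858 + (-2 + ⅐)² = -4858 + (-13/7)² = -4858 + 169/49 = -237873/49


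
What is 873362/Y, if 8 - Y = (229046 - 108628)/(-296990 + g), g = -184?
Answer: 18538605642/178415 ≈ 1.0391e+5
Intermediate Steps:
Y = 1248905/148587 (Y = 8 - (229046 - 108628)/(-296990 - 184) = 8 - 120418/(-297174) = 8 - 120418*(-1)/297174 = 8 - 1*(-60209/148587) = 8 + 60209/148587 = 1248905/148587 ≈ 8.4052)
873362/Y = 873362/(1248905/148587) = 873362*(148587/1248905) = 18538605642/178415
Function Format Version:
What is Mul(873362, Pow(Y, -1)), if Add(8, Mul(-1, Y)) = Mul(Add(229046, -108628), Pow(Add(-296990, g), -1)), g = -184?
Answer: Rational(18538605642, 178415) ≈ 1.0391e+5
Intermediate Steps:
Y = Rational(1248905, 148587) (Y = Add(8, Mul(-1, Mul(Add(229046, -108628), Pow(Add(-296990, -184), -1)))) = Add(8, Mul(-1, Mul(120418, Pow(-297174, -1)))) = Add(8, Mul(-1, Mul(120418, Rational(-1, 297174)))) = Add(8, Mul(-1, Rational(-60209, 148587))) = Add(8, Rational(60209, 148587)) = Rational(1248905, 148587) ≈ 8.4052)
Mul(873362, Pow(Y, -1)) = Mul(873362, Pow(Rational(1248905, 148587), -1)) = Mul(873362, Rational(148587, 1248905)) = Rational(18538605642, 178415)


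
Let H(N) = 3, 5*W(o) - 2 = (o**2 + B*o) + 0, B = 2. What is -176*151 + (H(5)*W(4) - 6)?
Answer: -132832/5 ≈ -26566.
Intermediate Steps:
W(o) = 2/5 + o**2/5 + 2*o/5 (W(o) = 2/5 + ((o**2 + 2*o) + 0)/5 = 2/5 + (o**2 + 2*o)/5 = 2/5 + (o**2/5 + 2*o/5) = 2/5 + o**2/5 + 2*o/5)
-176*151 + (H(5)*W(4) - 6) = -176*151 + (3*(2/5 + (1/5)*4**2 + (2/5)*4) - 6) = -26576 + (3*(2/5 + (1/5)*16 + 8/5) - 6) = -26576 + (3*(2/5 + 16/5 + 8/5) - 6) = -26576 + (3*(26/5) - 6) = -26576 + (78/5 - 6) = -26576 + 48/5 = -132832/5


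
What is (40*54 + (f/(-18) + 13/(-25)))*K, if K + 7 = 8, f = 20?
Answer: 485633/225 ≈ 2158.4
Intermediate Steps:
K = 1 (K = -7 + 8 = 1)
(40*54 + (f/(-18) + 13/(-25)))*K = (40*54 + (20/(-18) + 13/(-25)))*1 = (2160 + (20*(-1/18) + 13*(-1/25)))*1 = (2160 + (-10/9 - 13/25))*1 = (2160 - 367/225)*1 = (485633/225)*1 = 485633/225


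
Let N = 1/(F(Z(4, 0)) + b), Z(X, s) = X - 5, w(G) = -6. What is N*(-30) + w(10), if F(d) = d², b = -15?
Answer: -27/7 ≈ -3.8571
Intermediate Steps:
Z(X, s) = -5 + X
N = -1/14 (N = 1/((-5 + 4)² - 15) = 1/((-1)² - 15) = 1/(1 - 15) = 1/(-14) = -1/14 ≈ -0.071429)
N*(-30) + w(10) = -1/14*(-30) - 6 = 15/7 - 6 = -27/7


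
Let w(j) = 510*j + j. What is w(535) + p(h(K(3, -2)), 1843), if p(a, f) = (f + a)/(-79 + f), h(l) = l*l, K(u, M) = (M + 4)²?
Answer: 482252999/1764 ≈ 2.7339e+5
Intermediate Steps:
K(u, M) = (4 + M)²
w(j) = 511*j
h(l) = l²
p(a, f) = (a + f)/(-79 + f)
w(535) + p(h(K(3, -2)), 1843) = 511*535 + (((4 - 2)²)² + 1843)/(-79 + 1843) = 273385 + ((2²)² + 1843)/1764 = 273385 + (4² + 1843)/1764 = 273385 + (16 + 1843)/1764 = 273385 + (1/1764)*1859 = 273385 + 1859/1764 = 482252999/1764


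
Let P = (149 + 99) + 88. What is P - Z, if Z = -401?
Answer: 737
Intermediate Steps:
P = 336 (P = 248 + 88 = 336)
P - Z = 336 - 1*(-401) = 336 + 401 = 737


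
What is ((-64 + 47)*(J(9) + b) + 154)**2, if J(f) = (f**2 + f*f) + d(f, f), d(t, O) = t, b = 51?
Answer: 13104400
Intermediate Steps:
J(f) = f + 2*f**2 (J(f) = (f**2 + f*f) + f = (f**2 + f**2) + f = 2*f**2 + f = f + 2*f**2)
((-64 + 47)*(J(9) + b) + 154)**2 = ((-64 + 47)*(9*(1 + 2*9) + 51) + 154)**2 = (-17*(9*(1 + 18) + 51) + 154)**2 = (-17*(9*19 + 51) + 154)**2 = (-17*(171 + 51) + 154)**2 = (-17*222 + 154)**2 = (-3774 + 154)**2 = (-3620)**2 = 13104400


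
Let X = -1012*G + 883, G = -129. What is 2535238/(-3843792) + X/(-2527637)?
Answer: -3456677399479/4857855439752 ≈ -0.71156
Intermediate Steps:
X = 131431 (X = -1012*(-129) + 883 = 130548 + 883 = 131431)
2535238/(-3843792) + X/(-2527637) = 2535238/(-3843792) + 131431/(-2527637) = 2535238*(-1/3843792) + 131431*(-1/2527637) = -1267619/1921896 - 131431/2527637 = -3456677399479/4857855439752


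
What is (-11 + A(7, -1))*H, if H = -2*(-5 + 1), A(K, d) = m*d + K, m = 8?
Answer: -96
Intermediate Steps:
A(K, d) = K + 8*d (A(K, d) = 8*d + K = K + 8*d)
H = 8 (H = -2*(-4) = 8)
(-11 + A(7, -1))*H = (-11 + (7 + 8*(-1)))*8 = (-11 + (7 - 8))*8 = (-11 - 1)*8 = -12*8 = -96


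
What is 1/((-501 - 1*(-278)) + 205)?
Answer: -1/18 ≈ -0.055556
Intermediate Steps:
1/((-501 - 1*(-278)) + 205) = 1/((-501 + 278) + 205) = 1/(-223 + 205) = 1/(-18) = -1/18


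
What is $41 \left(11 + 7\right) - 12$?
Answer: $726$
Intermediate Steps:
$41 \left(11 + 7\right) - 12 = 41 \cdot 18 - 12 = 738 - 12 = 726$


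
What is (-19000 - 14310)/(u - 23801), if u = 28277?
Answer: -16655/2238 ≈ -7.4419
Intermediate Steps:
(-19000 - 14310)/(u - 23801) = (-19000 - 14310)/(28277 - 23801) = -33310/4476 = -33310*1/4476 = -16655/2238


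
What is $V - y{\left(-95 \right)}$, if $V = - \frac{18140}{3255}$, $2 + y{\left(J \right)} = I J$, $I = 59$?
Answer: $\frac{3646529}{651} \approx 5601.4$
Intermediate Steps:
$y{\left(J \right)} = -2 + 59 J$
$V = - \frac{3628}{651}$ ($V = \left(-18140\right) \frac{1}{3255} = - \frac{3628}{651} \approx -5.573$)
$V - y{\left(-95 \right)} = - \frac{3628}{651} - \left(-2 + 59 \left(-95\right)\right) = - \frac{3628}{651} - \left(-2 - 5605\right) = - \frac{3628}{651} - -5607 = - \frac{3628}{651} + 5607 = \frac{3646529}{651}$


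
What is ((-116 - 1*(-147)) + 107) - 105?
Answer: 33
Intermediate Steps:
((-116 - 1*(-147)) + 107) - 105 = ((-116 + 147) + 107) - 105 = (31 + 107) - 105 = 138 - 105 = 33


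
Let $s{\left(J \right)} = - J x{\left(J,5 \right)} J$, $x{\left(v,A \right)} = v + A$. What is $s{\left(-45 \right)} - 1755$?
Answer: $79245$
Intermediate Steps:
$x{\left(v,A \right)} = A + v$
$s{\left(J \right)} = - J^{2} \left(5 + J\right)$ ($s{\left(J \right)} = - J \left(5 + J\right) J = - J^{2} \left(5 + J\right)$)
$s{\left(-45 \right)} - 1755 = \left(-45\right)^{2} \left(-5 - -45\right) - 1755 = 2025 \left(-5 + 45\right) - 1755 = 2025 \cdot 40 - 1755 = 81000 - 1755 = 79245$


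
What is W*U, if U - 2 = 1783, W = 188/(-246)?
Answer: -55930/41 ≈ -1364.1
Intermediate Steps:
W = -94/123 (W = 188*(-1/246) = -94/123 ≈ -0.76423)
U = 1785 (U = 2 + 1783 = 1785)
W*U = -94/123*1785 = -55930/41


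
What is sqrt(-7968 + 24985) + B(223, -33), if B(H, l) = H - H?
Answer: sqrt(17017) ≈ 130.45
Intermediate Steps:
B(H, l) = 0
sqrt(-7968 + 24985) + B(223, -33) = sqrt(-7968 + 24985) + 0 = sqrt(17017) + 0 = sqrt(17017)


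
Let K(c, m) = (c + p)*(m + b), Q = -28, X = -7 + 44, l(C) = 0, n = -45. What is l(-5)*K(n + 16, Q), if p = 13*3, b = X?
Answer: 0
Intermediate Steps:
X = 37
b = 37
p = 39
K(c, m) = (37 + m)*(39 + c) (K(c, m) = (c + 39)*(m + 37) = (39 + c)*(37 + m) = (37 + m)*(39 + c))
l(-5)*K(n + 16, Q) = 0*(1443 + 37*(-45 + 16) + 39*(-28) + (-45 + 16)*(-28)) = 0*(1443 + 37*(-29) - 1092 - 29*(-28)) = 0*(1443 - 1073 - 1092 + 812) = 0*90 = 0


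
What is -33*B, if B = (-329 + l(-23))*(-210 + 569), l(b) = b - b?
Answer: 3897663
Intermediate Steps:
l(b) = 0
B = -118111 (B = (-329 + 0)*(-210 + 569) = -329*359 = -118111)
-33*B = -33*(-118111) = 3897663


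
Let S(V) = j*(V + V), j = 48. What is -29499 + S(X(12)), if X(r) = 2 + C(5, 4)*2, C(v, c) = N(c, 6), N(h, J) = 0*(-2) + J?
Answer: -28155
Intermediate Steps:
N(h, J) = J (N(h, J) = 0 + J = J)
C(v, c) = 6
X(r) = 14 (X(r) = 2 + 6*2 = 2 + 12 = 14)
S(V) = 96*V (S(V) = 48*(V + V) = 48*(2*V) = 96*V)
-29499 + S(X(12)) = -29499 + 96*14 = -29499 + 1344 = -28155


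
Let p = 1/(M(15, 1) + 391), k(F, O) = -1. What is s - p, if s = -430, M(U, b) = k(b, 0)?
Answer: -167701/390 ≈ -430.00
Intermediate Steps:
M(U, b) = -1
p = 1/390 (p = 1/(-1 + 391) = 1/390 ≈ 0.0025641)
s - p = -430 - 1*1/390 = -430 - 1/390 = -167701/390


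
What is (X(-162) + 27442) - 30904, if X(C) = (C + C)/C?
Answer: -3460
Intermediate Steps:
X(C) = 2 (X(C) = (2*C)/C = 2)
(X(-162) + 27442) - 30904 = (2 + 27442) - 30904 = 27444 - 30904 = -3460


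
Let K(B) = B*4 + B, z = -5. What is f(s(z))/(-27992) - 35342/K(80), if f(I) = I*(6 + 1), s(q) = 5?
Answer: -7728963/87475 ≈ -88.356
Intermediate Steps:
K(B) = 5*B (K(B) = 4*B + B = 5*B)
f(I) = 7*I (f(I) = I*7 = 7*I)
f(s(z))/(-27992) - 35342/K(80) = (7*5)/(-27992) - 35342/(5*80) = 35*(-1/27992) - 35342/400 = -35/27992 - 35342*1/400 = -35/27992 - 17671/200 = -7728963/87475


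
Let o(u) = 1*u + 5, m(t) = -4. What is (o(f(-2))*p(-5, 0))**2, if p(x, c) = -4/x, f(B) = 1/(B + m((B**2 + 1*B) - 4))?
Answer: 3364/225 ≈ 14.951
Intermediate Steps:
f(B) = 1/(-4 + B) (f(B) = 1/(B - 4) = 1/(-4 + B))
o(u) = 5 + u (o(u) = u + 5 = 5 + u)
(o(f(-2))*p(-5, 0))**2 = ((5 + 1/(-4 - 2))*(-4/(-5)))**2 = ((5 + 1/(-6))*(-4*(-1/5)))**2 = ((5 - 1/6)*(4/5))**2 = ((29/6)*(4/5))**2 = (58/15)**2 = 3364/225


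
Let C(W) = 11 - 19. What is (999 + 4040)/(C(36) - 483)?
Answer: -5039/491 ≈ -10.263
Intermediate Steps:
C(W) = -8
(999 + 4040)/(C(36) - 483) = (999 + 4040)/(-8 - 483) = 5039/(-491) = 5039*(-1/491) = -5039/491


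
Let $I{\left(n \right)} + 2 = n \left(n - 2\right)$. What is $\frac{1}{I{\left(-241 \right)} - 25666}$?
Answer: $\frac{1}{32895} \approx 3.04 \cdot 10^{-5}$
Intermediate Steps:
$I{\left(n \right)} = -2 + n \left(-2 + n\right)$ ($I{\left(n \right)} = -2 + n \left(n - 2\right) = -2 + n \left(-2 + n\right)$)
$\frac{1}{I{\left(-241 \right)} - 25666} = \frac{1}{\left(-2 + \left(-241\right)^{2} - -482\right) - 25666} = \frac{1}{\left(-2 + 58081 + 482\right) - 25666} = \frac{1}{58561 - 25666} = \frac{1}{32895}$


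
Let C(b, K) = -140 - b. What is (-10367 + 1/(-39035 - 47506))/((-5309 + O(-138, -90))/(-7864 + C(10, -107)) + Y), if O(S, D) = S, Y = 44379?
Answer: -7189924771672/30779064143373 ≈ -0.23360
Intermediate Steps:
(-10367 + 1/(-39035 - 47506))/((-5309 + O(-138, -90))/(-7864 + C(10, -107)) + Y) = (-10367 + 1/(-39035 - 47506))/((-5309 - 138)/(-7864 + (-140 - 1*10)) + 44379) = (-10367 + 1/(-86541))/(-5447/(-7864 + (-140 - 10)) + 44379) = (-10367 - 1/86541)/(-5447/(-7864 - 150) + 44379) = -897170548/(86541*(-5447/(-8014) + 44379)) = -897170548/(86541*(-5447*(-1/8014) + 44379)) = -897170548/(86541*(5447/8014 + 44379)) = -897170548/(86541*355658753/8014) = -897170548/86541*8014/355658753 = -7189924771672/30779064143373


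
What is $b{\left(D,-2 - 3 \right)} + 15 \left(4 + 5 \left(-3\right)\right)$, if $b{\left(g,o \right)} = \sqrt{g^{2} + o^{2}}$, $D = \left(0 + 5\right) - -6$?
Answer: $-165 + \sqrt{146} \approx -152.92$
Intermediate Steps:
$D = 11$ ($D = 5 + 6 = 11$)
$b{\left(D,-2 - 3 \right)} + 15 \left(4 + 5 \left(-3\right)\right) = \sqrt{11^{2} + \left(-2 - 3\right)^{2}} + 15 \left(4 + 5 \left(-3\right)\right) = \sqrt{121 + \left(-5\right)^{2}} + 15 \left(4 - 15\right) = \sqrt{121 + 25} + 15 \left(-11\right) = \sqrt{146} - 165 = -165 + \sqrt{146}$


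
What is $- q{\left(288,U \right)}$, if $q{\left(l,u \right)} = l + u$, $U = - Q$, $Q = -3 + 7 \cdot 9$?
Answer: $-228$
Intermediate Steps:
$Q = 60$ ($Q = -3 + 63 = 60$)
$U = -60$ ($U = \left(-1\right) 60 = -60$)
$- q{\left(288,U \right)} = - (288 - 60) = \left(-1\right) 228 = -228$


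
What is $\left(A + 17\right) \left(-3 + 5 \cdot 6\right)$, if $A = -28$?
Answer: $-297$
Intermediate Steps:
$\left(A + 17\right) \left(-3 + 5 \cdot 6\right) = \left(-28 + 17\right) \left(-3 + 5 \cdot 6\right) = - 11 \left(-3 + 30\right) = \left(-11\right) 27 = -297$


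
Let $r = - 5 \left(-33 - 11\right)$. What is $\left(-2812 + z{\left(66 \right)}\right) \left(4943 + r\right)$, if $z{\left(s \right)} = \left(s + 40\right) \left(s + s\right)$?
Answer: $57722340$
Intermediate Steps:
$r = 220$ ($r = \left(-5\right) \left(-44\right) = 220$)
$z{\left(s \right)} = 2 s \left(40 + s\right)$ ($z{\left(s \right)} = \left(40 + s\right) 2 s = 2 s \left(40 + s\right)$)
$\left(-2812 + z{\left(66 \right)}\right) \left(4943 + r\right) = \left(-2812 + 2 \cdot 66 \left(40 + 66\right)\right) \left(4943 + 220\right) = \left(-2812 + 2 \cdot 66 \cdot 106\right) 5163 = \left(-2812 + 13992\right) 5163 = 11180 \cdot 5163 = 57722340$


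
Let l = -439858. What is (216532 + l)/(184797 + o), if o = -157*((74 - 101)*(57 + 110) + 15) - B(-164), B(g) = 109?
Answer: -111663/445123 ≈ -0.25086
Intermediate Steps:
o = 705449 (o = -157*((74 - 101)*(57 + 110) + 15) - 1*109 = -157*(-27*167 + 15) - 109 = -157*(-4509 + 15) - 109 = -157*(-4494) - 109 = 705558 - 109 = 705449)
(216532 + l)/(184797 + o) = (216532 - 439858)/(184797 + 705449) = -223326/890246 = -223326*1/890246 = -111663/445123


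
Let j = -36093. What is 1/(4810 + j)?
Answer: -1/31283 ≈ -3.1966e-5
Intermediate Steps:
1/(4810 + j) = 1/(4810 - 36093) = 1/(-31283) = -1/31283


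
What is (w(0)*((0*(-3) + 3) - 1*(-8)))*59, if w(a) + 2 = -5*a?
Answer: -1298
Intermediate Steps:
w(a) = -2 - 5*a
(w(0)*((0*(-3) + 3) - 1*(-8)))*59 = ((-2 - 5*0)*((0*(-3) + 3) - 1*(-8)))*59 = ((-2 + 0)*((0 + 3) + 8))*59 = -2*(3 + 8)*59 = -2*11*59 = -22*59 = -1298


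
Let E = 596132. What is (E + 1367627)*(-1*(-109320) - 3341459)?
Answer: -6347142050501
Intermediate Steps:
(E + 1367627)*(-1*(-109320) - 3341459) = (596132 + 1367627)*(-1*(-109320) - 3341459) = 1963759*(109320 - 3341459) = 1963759*(-3232139) = -6347142050501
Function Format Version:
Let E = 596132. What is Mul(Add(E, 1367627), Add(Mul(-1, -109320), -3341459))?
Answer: -6347142050501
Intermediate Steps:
Mul(Add(E, 1367627), Add(Mul(-1, -109320), -3341459)) = Mul(Add(596132, 1367627), Add(Mul(-1, -109320), -3341459)) = Mul(1963759, Add(109320, -3341459)) = Mul(1963759, -3232139) = -6347142050501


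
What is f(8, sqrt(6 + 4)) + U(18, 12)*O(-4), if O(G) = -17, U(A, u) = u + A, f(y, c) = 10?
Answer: -500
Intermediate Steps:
U(A, u) = A + u
f(8, sqrt(6 + 4)) + U(18, 12)*O(-4) = 10 + (18 + 12)*(-17) = 10 + 30*(-17) = 10 - 510 = -500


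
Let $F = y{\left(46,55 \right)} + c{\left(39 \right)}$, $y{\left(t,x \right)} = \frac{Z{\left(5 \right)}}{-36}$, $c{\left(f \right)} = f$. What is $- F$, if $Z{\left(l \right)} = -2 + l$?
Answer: $- \frac{467}{12} \approx -38.917$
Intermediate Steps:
$y{\left(t,x \right)} = - \frac{1}{12}$ ($y{\left(t,x \right)} = \frac{-2 + 5}{-36} = 3 \left(- \frac{1}{36}\right) = - \frac{1}{12}$)
$F = \frac{467}{12}$ ($F = - \frac{1}{12} + 39 = \frac{467}{12} \approx 38.917$)
$- F = \left(-1\right) \frac{467}{12} = - \frac{467}{12}$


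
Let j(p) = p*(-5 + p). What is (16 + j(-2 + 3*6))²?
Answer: 36864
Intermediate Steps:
(16 + j(-2 + 3*6))² = (16 + (-2 + 3*6)*(-5 + (-2 + 3*6)))² = (16 + (-2 + 18)*(-5 + (-2 + 18)))² = (16 + 16*(-5 + 16))² = (16 + 16*11)² = (16 + 176)² = 192² = 36864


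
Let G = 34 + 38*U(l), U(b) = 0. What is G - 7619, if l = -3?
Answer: -7585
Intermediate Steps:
G = 34 (G = 34 + 38*0 = 34 + 0 = 34)
G - 7619 = 34 - 7619 = -7585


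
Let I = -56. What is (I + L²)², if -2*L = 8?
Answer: 1600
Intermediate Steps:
L = -4 (L = -½*8 = -4)
(I + L²)² = (-56 + (-4)²)² = (-56 + 16)² = (-40)² = 1600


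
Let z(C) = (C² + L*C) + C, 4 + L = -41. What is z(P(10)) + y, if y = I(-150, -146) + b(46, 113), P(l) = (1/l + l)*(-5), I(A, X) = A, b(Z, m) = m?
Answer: 18941/4 ≈ 4735.3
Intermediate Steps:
L = -45 (L = -4 - 41 = -45)
P(l) = -5*l - 5/l (P(l) = (l + 1/l)*(-5) = -5*l - 5/l)
z(C) = C² - 44*C (z(C) = (C² - 45*C) + C = C² - 44*C)
y = -37 (y = -150 + 113 = -37)
z(P(10)) + y = (-5*10 - 5/10)*(-44 + (-5*10 - 5/10)) - 37 = (-50 - 5*⅒)*(-44 + (-50 - 5*⅒)) - 37 = (-50 - ½)*(-44 + (-50 - ½)) - 37 = -101*(-44 - 101/2)/2 - 37 = -101/2*(-189/2) - 37 = 19089/4 - 37 = 18941/4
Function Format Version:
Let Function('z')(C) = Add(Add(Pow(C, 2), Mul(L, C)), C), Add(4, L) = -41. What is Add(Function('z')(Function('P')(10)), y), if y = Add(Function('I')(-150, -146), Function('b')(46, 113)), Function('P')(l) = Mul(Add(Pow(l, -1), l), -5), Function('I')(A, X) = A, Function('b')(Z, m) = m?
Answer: Rational(18941, 4) ≈ 4735.3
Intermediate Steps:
L = -45 (L = Add(-4, -41) = -45)
Function('P')(l) = Add(Mul(-5, l), Mul(-5, Pow(l, -1))) (Function('P')(l) = Mul(Add(l, Pow(l, -1)), -5) = Add(Mul(-5, l), Mul(-5, Pow(l, -1))))
Function('z')(C) = Add(Pow(C, 2), Mul(-44, C)) (Function('z')(C) = Add(Add(Pow(C, 2), Mul(-45, C)), C) = Add(Pow(C, 2), Mul(-44, C)))
y = -37 (y = Add(-150, 113) = -37)
Add(Function('z')(Function('P')(10)), y) = Add(Mul(Add(Mul(-5, 10), Mul(-5, Pow(10, -1))), Add(-44, Add(Mul(-5, 10), Mul(-5, Pow(10, -1))))), -37) = Add(Mul(Add(-50, Mul(-5, Rational(1, 10))), Add(-44, Add(-50, Mul(-5, Rational(1, 10))))), -37) = Add(Mul(Add(-50, Rational(-1, 2)), Add(-44, Add(-50, Rational(-1, 2)))), -37) = Add(Mul(Rational(-101, 2), Add(-44, Rational(-101, 2))), -37) = Add(Mul(Rational(-101, 2), Rational(-189, 2)), -37) = Add(Rational(19089, 4), -37) = Rational(18941, 4)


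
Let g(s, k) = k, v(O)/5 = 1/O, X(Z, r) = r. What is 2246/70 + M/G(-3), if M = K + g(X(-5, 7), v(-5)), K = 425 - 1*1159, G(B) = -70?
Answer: 2981/70 ≈ 42.586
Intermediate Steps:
v(O) = 5/O
K = -734 (K = 425 - 1159 = -734)
M = -735 (M = -734 + 5/(-5) = -734 + 5*(-⅕) = -734 - 1 = -735)
2246/70 + M/G(-3) = 2246/70 - 735/(-70) = 2246*(1/70) - 735*(-1/70) = 1123/35 + 21/2 = 2981/70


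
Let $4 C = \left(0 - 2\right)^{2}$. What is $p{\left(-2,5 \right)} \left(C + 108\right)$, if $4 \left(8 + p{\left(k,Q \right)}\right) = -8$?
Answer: $-1090$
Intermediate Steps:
$C = 1$ ($C = \frac{\left(0 - 2\right)^{2}}{4} = \frac{\left(-2\right)^{2}}{4} = \frac{1}{4} \cdot 4 = 1$)
$p{\left(k,Q \right)} = -10$ ($p{\left(k,Q \right)} = -8 + \frac{1}{4} \left(-8\right) = -8 - 2 = -10$)
$p{\left(-2,5 \right)} \left(C + 108\right) = - 10 \left(1 + 108\right) = \left(-10\right) 109 = -1090$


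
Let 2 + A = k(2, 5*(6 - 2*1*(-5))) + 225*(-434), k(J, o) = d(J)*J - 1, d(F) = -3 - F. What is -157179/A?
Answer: 157179/97663 ≈ 1.6094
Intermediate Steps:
k(J, o) = -1 + J*(-3 - J) (k(J, o) = (-3 - J)*J - 1 = J*(-3 - J) - 1 = -1 + J*(-3 - J))
A = -97663 (A = -2 + ((-1 - 1*2*(3 + 2)) + 225*(-434)) = -2 + ((-1 - 1*2*5) - 97650) = -2 + ((-1 - 10) - 97650) = -2 + (-11 - 97650) = -2 - 97661 = -97663)
-157179/A = -157179/(-97663) = -157179*(-1/97663) = 157179/97663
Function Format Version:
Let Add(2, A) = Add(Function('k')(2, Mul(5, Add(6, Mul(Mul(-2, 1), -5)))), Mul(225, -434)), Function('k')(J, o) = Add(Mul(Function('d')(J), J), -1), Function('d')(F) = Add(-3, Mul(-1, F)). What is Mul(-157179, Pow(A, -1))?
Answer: Rational(157179, 97663) ≈ 1.6094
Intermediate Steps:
Function('k')(J, o) = Add(-1, Mul(J, Add(-3, Mul(-1, J)))) (Function('k')(J, o) = Add(Mul(Add(-3, Mul(-1, J)), J), -1) = Add(Mul(J, Add(-3, Mul(-1, J))), -1) = Add(-1, Mul(J, Add(-3, Mul(-1, J)))))
A = -97663 (A = Add(-2, Add(Add(-1, Mul(-1, 2, Add(3, 2))), Mul(225, -434))) = Add(-2, Add(Add(-1, Mul(-1, 2, 5)), -97650)) = Add(-2, Add(Add(-1, -10), -97650)) = Add(-2, Add(-11, -97650)) = Add(-2, -97661) = -97663)
Mul(-157179, Pow(A, -1)) = Mul(-157179, Pow(-97663, -1)) = Mul(-157179, Rational(-1, 97663)) = Rational(157179, 97663)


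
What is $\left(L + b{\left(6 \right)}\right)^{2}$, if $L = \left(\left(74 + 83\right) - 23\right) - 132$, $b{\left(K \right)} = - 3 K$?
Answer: $256$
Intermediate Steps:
$L = 2$ ($L = \left(157 - 23\right) - 132 = 134 - 132 = 2$)
$\left(L + b{\left(6 \right)}\right)^{2} = \left(2 - 18\right)^{2} = \left(-16\right)^{2} = 256$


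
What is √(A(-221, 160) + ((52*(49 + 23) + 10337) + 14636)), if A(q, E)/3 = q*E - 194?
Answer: I*√77945 ≈ 279.19*I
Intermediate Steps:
A(q, E) = -582 + 3*E*q (A(q, E) = 3*(q*E - 194) = 3*(E*q - 194) = 3*(-194 + E*q) = -582 + 3*E*q)
√(A(-221, 160) + ((52*(49 + 23) + 10337) + 14636)) = √((-582 + 3*160*(-221)) + ((52*(49 + 23) + 10337) + 14636)) = √((-582 - 106080) + ((52*72 + 10337) + 14636)) = √(-106662 + ((3744 + 10337) + 14636)) = √(-106662 + (14081 + 14636)) = √(-106662 + 28717) = √(-77945) = I*√77945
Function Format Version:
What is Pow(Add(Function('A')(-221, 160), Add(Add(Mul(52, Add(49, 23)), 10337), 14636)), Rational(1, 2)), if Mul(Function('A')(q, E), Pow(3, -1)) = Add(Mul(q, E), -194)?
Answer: Mul(I, Pow(77945, Rational(1, 2))) ≈ Mul(279.19, I)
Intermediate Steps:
Function('A')(q, E) = Add(-582, Mul(3, E, q)) (Function('A')(q, E) = Mul(3, Add(Mul(q, E), -194)) = Mul(3, Add(Mul(E, q), -194)) = Mul(3, Add(-194, Mul(E, q))) = Add(-582, Mul(3, E, q)))
Pow(Add(Function('A')(-221, 160), Add(Add(Mul(52, Add(49, 23)), 10337), 14636)), Rational(1, 2)) = Pow(Add(Add(-582, Mul(3, 160, -221)), Add(Add(Mul(52, Add(49, 23)), 10337), 14636)), Rational(1, 2)) = Pow(Add(Add(-582, -106080), Add(Add(Mul(52, 72), 10337), 14636)), Rational(1, 2)) = Pow(Add(-106662, Add(Add(3744, 10337), 14636)), Rational(1, 2)) = Pow(Add(-106662, Add(14081, 14636)), Rational(1, 2)) = Pow(Add(-106662, 28717), Rational(1, 2)) = Pow(-77945, Rational(1, 2)) = Mul(I, Pow(77945, Rational(1, 2)))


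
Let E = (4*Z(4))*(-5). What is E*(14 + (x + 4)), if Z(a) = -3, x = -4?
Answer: 840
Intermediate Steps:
E = 60 (E = (4*(-3))*(-5) = -12*(-5) = 60)
E*(14 + (x + 4)) = 60*(14 + (-4 + 4)) = 60*(14 + 0) = 60*14 = 840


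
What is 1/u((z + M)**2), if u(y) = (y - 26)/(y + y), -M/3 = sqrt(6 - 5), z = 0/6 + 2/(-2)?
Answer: -16/5 ≈ -3.2000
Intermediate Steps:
z = -1 (z = 0*(1/6) + 2*(-1/2) = 0 - 1 = -1)
M = -3 (M = -3*sqrt(6 - 5) = -3*sqrt(1) = -3*1 = -3)
u(y) = (-26 + y)/(2*y) (u(y) = (-26 + y)/((2*y)) = (-26 + y)*(1/(2*y)) = (-26 + y)/(2*y))
1/u((z + M)**2) = 1/((-26 + (-1 - 3)**2)/(2*((-1 - 3)**2))) = 1/((-26 + (-4)**2)/(2*((-4)**2))) = 1/((1/2)*(-26 + 16)/16) = 1/((1/2)*(1/16)*(-10)) = 1/(-5/16) = -16/5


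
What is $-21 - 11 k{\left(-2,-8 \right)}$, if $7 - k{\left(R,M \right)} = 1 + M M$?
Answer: $617$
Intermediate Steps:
$k{\left(R,M \right)} = 6 - M^{2}$ ($k{\left(R,M \right)} = 7 - \left(1 + M M\right) = 7 - \left(1 + M^{2}\right) = 6 - M^{2}$)
$-21 - 11 k{\left(-2,-8 \right)} = -21 - 11 \left(6 - \left(-8\right)^{2}\right) = -21 - 11 \left(6 - 64\right) = -21 - -638 = -21 + 638 = 617$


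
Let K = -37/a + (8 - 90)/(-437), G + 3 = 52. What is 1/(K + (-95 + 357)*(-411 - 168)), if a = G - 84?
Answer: -15295/2320201871 ≈ -6.5921e-6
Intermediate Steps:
G = 49 (G = -3 + 52 = 49)
a = -35 (a = 49 - 84 = -35)
K = 19039/15295 (K = -37/(-35) + (8 - 90)/(-437) = -37*(-1/35) - 82*(-1/437) = 37/35 + 82/437 = 19039/15295 ≈ 1.2448)
1/(K + (-95 + 357)*(-411 - 168)) = 1/(19039/15295 + (-95 + 357)*(-411 - 168)) = 1/(19039/15295 + 262*(-579)) = 1/(19039/15295 - 151698) = 1/(-2320201871/15295) = -15295/2320201871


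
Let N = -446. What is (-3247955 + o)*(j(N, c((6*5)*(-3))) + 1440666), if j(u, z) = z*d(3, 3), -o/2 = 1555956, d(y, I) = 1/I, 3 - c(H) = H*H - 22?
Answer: -27435976528241/3 ≈ -9.1453e+12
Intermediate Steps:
c(H) = 25 - H² (c(H) = 3 - (H*H - 22) = 3 - (H² - 22) = 3 - (-22 + H²) = 3 + (22 - H²) = 25 - H²)
o = -3111912 (o = -2*1555956 = -3111912)
j(u, z) = z/3
(-3247955 + o)*(j(N, c((6*5)*(-3))) + 1440666) = (-3247955 - 3111912)*((25 - ((6*5)*(-3))²)/3 + 1440666) = -6359867*((25 - (30*(-3))²)/3 + 1440666) = -6359867*((25 - 1*(-90)²)/3 + 1440666) = -6359867*((25 - 1*8100)/3 + 1440666) = -6359867*((25 - 8100)/3 + 1440666) = -6359867*((⅓)*(-8075) + 1440666) = -6359867*(-8075/3 + 1440666) = -6359867*4313923/3 = -27435976528241/3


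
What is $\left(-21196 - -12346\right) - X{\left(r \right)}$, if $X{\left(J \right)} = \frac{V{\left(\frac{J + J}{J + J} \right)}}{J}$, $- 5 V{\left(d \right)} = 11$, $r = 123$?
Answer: $- \frac{5442739}{615} \approx -8850.0$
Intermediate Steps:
$V{\left(d \right)} = - \frac{11}{5}$ ($V{\left(d \right)} = \left(- \frac{1}{5}\right) 11 = - \frac{11}{5}$)
$X{\left(J \right)} = - \frac{11}{5 J}$
$\left(-21196 - -12346\right) - X{\left(r \right)} = \left(-21196 - -12346\right) - - \frac{11}{5 \cdot 123} = \left(-21196 + 12346\right) - \left(- \frac{11}{5}\right) \frac{1}{123} = -8850 - - \frac{11}{615} = -8850 + \frac{11}{615} = - \frac{5442739}{615}$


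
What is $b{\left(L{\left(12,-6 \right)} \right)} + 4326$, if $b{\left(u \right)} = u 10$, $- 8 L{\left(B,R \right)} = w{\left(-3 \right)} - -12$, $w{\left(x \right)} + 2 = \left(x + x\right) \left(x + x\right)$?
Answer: $\frac{8537}{2} \approx 4268.5$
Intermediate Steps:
$w{\left(x \right)} = -2 + 4 x^{2}$ ($w{\left(x \right)} = -2 + \left(x + x\right) \left(x + x\right) = -2 + 2 x 2 x = -2 + 4 x^{2}$)
$L{\left(B,R \right)} = - \frac{23}{4}$ ($L{\left(B,R \right)} = - \frac{\left(-2 + 4 \left(-3\right)^{2}\right) - -12}{8} = - \frac{\left(-2 + 4 \cdot 9\right) + 12}{8} = - \frac{\left(-2 + 36\right) + 12}{8} = - \frac{34 + 12}{8} = \left(- \frac{1}{8}\right) 46 = - \frac{23}{4}$)
$b{\left(u \right)} = 10 u$
$b{\left(L{\left(12,-6 \right)} \right)} + 4326 = 10 \left(- \frac{23}{4}\right) + 4326 = - \frac{115}{2} + 4326 = \frac{8537}{2}$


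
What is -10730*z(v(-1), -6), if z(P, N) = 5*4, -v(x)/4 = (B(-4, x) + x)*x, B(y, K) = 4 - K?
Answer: -214600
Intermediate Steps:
v(x) = -16*x (v(x) = -4*((4 - x) + x)*x = -16*x)
z(P, N) = 20
-10730*z(v(-1), -6) = -10730*20 = -214600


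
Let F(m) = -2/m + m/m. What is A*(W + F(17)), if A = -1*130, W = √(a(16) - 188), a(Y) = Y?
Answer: -1950/17 - 260*I*√43 ≈ -114.71 - 1704.9*I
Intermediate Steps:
W = 2*I*√43 (W = √(16 - 188) = √(-172) = 2*I*√43 ≈ 13.115*I)
A = -130
F(m) = 1 - 2/m (F(m) = -2/m + 1 = 1 - 2/m)
A*(W + F(17)) = -130*(2*I*√43 + (-2 + 17)/17) = -130*(2*I*√43 + (1/17)*15) = -130*(2*I*√43 + 15/17) = -130*(15/17 + 2*I*√43) = -1950/17 - 260*I*√43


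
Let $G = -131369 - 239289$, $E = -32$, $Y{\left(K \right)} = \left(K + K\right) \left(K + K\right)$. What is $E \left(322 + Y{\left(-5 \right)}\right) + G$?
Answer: $-384162$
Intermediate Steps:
$Y{\left(K \right)} = 4 K^{2}$ ($Y{\left(K \right)} = 2 K 2 K = 4 K^{2}$)
$G = -370658$
$E \left(322 + Y{\left(-5 \right)}\right) + G = - 32 \left(322 + 4 \left(-5\right)^{2}\right) - 370658 = - 32 \left(322 + 4 \cdot 25\right) - 370658 = - 32 \left(322 + 100\right) - 370658 = \left(-32\right) 422 - 370658 = -13504 - 370658 = -384162$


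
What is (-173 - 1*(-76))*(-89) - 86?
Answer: 8547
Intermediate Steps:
(-173 - 1*(-76))*(-89) - 86 = (-173 + 76)*(-89) - 86 = -97*(-89) - 86 = 8633 - 86 = 8547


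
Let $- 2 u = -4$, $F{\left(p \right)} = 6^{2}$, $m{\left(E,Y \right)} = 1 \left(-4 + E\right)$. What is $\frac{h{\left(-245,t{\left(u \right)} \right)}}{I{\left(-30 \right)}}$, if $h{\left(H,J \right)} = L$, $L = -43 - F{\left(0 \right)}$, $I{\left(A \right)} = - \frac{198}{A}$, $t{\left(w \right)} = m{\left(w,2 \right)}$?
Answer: $- \frac{395}{33} \approx -11.97$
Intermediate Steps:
$m{\left(E,Y \right)} = -4 + E$
$F{\left(p \right)} = 36$
$u = 2$ ($u = \left(- \frac{1}{2}\right) \left(-4\right) = 2$)
$t{\left(w \right)} = -4 + w$
$L = -79$ ($L = -43 - 36 = -79$)
$h{\left(H,J \right)} = -79$
$\frac{h{\left(-245,t{\left(u \right)} \right)}}{I{\left(-30 \right)}} = - \frac{79}{\left(-198\right) \frac{1}{-30}} = - \frac{79}{\left(-198\right) \left(- \frac{1}{30}\right)} = - \frac{79}{\frac{33}{5}} = \left(-79\right) \frac{5}{33} = - \frac{395}{33}$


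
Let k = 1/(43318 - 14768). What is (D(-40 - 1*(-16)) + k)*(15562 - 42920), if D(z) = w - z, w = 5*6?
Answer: -21088927979/14275 ≈ -1.4773e+6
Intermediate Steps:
k = 1/28550 ≈ 3.5026e-5
w = 30
D(z) = 30 - z
(D(-40 - 1*(-16)) + k)*(15562 - 42920) = ((30 - (-40 - 1*(-16))) + 1/28550)*(15562 - 42920) = ((30 - (-40 + 16)) + 1/28550)*(-27358) = ((30 - 1*(-24)) + 1/28550)*(-27358) = ((30 + 24) + 1/28550)*(-27358) = (54 + 1/28550)*(-27358) = (1541701/28550)*(-27358) = -21088927979/14275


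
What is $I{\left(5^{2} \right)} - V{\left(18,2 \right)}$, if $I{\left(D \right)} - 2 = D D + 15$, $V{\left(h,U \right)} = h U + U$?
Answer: $604$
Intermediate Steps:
$V{\left(h,U \right)} = U + U h$ ($V{\left(h,U \right)} = U h + U = U + U h$)
$I{\left(D \right)} = 17 + D^{2}$ ($I{\left(D \right)} = 2 + \left(D D + 15\right) = 2 + \left(D^{2} + 15\right) = 2 + \left(15 + D^{2}\right) = 17 + D^{2}$)
$I{\left(5^{2} \right)} - V{\left(18,2 \right)} = \left(17 + \left(5^{2}\right)^{2}\right) - 2 \left(1 + 18\right) = \left(17 + 25^{2}\right) - 2 \cdot 19 = \left(17 + 625\right) - 38 = 642 - 38 = 604$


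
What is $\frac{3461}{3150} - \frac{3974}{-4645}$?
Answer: $\frac{5718889}{2926350} \approx 1.9543$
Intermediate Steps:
$\frac{3461}{3150} - \frac{3974}{-4645} = 3461 \cdot \frac{1}{3150} - - \frac{3974}{4645} = \frac{3461}{3150} + \frac{3974}{4645} = \frac{5718889}{2926350}$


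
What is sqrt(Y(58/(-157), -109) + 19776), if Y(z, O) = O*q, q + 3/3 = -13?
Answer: sqrt(21302) ≈ 145.95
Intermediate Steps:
q = -14 (q = -1 - 13 = -14)
Y(z, O) = -14*O (Y(z, O) = O*(-14) = -14*O)
sqrt(Y(58/(-157), -109) + 19776) = sqrt(-14*(-109) + 19776) = sqrt(1526 + 19776) = sqrt(21302)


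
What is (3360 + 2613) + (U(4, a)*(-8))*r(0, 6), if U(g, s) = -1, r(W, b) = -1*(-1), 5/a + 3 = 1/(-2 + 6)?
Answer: 5981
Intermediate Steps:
a = -20/11 (a = 5/(-3 + 1/(-2 + 6)) = 5/(-3 + 1/4) = 5/(-11/4) = 5*(-4/11) = -20/11 ≈ -1.8182)
r(W, b) = 1
(3360 + 2613) + (U(4, a)*(-8))*r(0, 6) = (3360 + 2613) - 1*(-8)*1 = 5973 + 8*1 = 5973 + 8 = 5981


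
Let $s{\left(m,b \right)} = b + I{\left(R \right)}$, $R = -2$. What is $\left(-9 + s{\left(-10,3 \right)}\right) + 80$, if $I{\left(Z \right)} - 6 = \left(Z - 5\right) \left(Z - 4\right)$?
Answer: $122$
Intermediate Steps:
$I{\left(Z \right)} = 6 + \left(-5 + Z\right) \left(-4 + Z\right)$ ($I{\left(Z \right)} = 6 + \left(Z - 5\right) \left(Z - 4\right) = 6 + \left(-5 + Z\right) \left(-4 + Z\right)$)
$s{\left(m,b \right)} = 48 + b$ ($s{\left(m,b \right)} = b + \left(26 + \left(-2\right)^{2} - -18\right) = b + \left(26 + 4 + 18\right) = b + 48 = 48 + b$)
$\left(-9 + s{\left(-10,3 \right)}\right) + 80 = \left(-9 + \left(48 + 3\right)\right) + 80 = \left(-9 + 51\right) + 80 = 42 + 80 = 122$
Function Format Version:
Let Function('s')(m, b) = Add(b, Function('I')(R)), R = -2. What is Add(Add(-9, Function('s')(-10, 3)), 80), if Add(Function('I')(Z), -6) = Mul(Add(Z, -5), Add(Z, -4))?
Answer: 122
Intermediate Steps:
Function('I')(Z) = Add(6, Mul(Add(-5, Z), Add(-4, Z))) (Function('I')(Z) = Add(6, Mul(Add(Z, -5), Add(Z, -4))) = Add(6, Mul(Add(-5, Z), Add(-4, Z))))
Function('s')(m, b) = Add(48, b) (Function('s')(m, b) = Add(b, Add(26, Pow(-2, 2), Mul(-9, -2))) = Add(b, Add(26, 4, 18)) = Add(b, 48) = Add(48, b))
Add(Add(-9, Function('s')(-10, 3)), 80) = Add(Add(-9, Add(48, 3)), 80) = Add(Add(-9, 51), 80) = Add(42, 80) = 122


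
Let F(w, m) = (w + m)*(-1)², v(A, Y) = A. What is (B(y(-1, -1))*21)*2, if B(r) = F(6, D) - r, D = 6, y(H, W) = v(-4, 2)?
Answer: 672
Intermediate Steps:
y(H, W) = -4
F(w, m) = m + w (F(w, m) = (m + w)*1 = m + w)
B(r) = 12 - r (B(r) = (6 + 6) - r = 12 - r)
(B(y(-1, -1))*21)*2 = ((12 - 1*(-4))*21)*2 = ((12 + 4)*21)*2 = (16*21)*2 = 336*2 = 672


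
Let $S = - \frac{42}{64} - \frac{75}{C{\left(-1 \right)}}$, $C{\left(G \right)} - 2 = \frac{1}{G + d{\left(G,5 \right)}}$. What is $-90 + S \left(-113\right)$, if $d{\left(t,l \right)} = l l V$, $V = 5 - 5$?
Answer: $\frac{270693}{32} \approx 8459.2$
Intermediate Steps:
$V = 0$ ($V = 5 - 5 = 0$)
$d{\left(t,l \right)} = 0$ ($d{\left(t,l \right)} = l l 0 = l^{2} \cdot 0 = 0$)
$C{\left(G \right)} = 2 + \frac{1}{G}$ ($C{\left(G \right)} = 2 + \frac{1}{G + 0} = 2 + \frac{1}{G}$)
$S = - \frac{2421}{32}$ ($S = - \frac{42}{64} - \frac{75}{2 + \frac{1}{-1}} = \left(-42\right) \frac{1}{64} - \frac{75}{2 - 1} = - \frac{21}{32} - \frac{75}{1} = - \frac{21}{32} - 75 = - \frac{2421}{32} \approx -75.656$)
$-90 + S \left(-113\right) = -90 - - \frac{273573}{32} = -90 + \frac{273573}{32} = \frac{270693}{32}$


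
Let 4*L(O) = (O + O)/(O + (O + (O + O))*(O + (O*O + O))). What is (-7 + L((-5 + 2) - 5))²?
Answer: 4116841/84100 ≈ 48.952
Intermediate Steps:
L(O) = O/(2*(O + 3*O*(O² + 2*O))) (L(O) = ((O + O)/(O + (O + (O + O))*(O + (O*O + O))))/4 = ((2*O)/(O + (O + 2*O)*(O + (O² + O))))/4 = ((2*O)/(O + (3*O)*(O + (O + O²))))/4 = ((2*O)/(O + (3*O)*(O² + 2*O)))/4 = ((2*O)/(O + 3*O*(O² + 2*O)))/4 = (2*O/(O + 3*O*(O² + 2*O)))/4 = O/(2*(O + 3*O*(O² + 2*O))))
(-7 + L((-5 + 2) - 5))² = (-7 + 1/(2*(1 + 3*((-5 + 2) - 5)² + 6*((-5 + 2) - 5))))² = (-7 + 1/(2*(1 + 3*(-3 - 5)² + 6*(-3 - 5))))² = (-7 + 1/(2*(1 + 3*(-8)² + 6*(-8))))² = (-7 + 1/(2*(1 + 3*64 - 48)))² = (-7 + 1/(2*(1 + 192 - 48)))² = (-7 + (½)/145)² = (-7 + (½)*(1/145))² = (-7 + 1/290)² = (-2029/290)² = 4116841/84100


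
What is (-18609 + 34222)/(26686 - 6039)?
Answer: 15613/20647 ≈ 0.75619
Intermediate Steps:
(-18609 + 34222)/(26686 - 6039) = 15613/20647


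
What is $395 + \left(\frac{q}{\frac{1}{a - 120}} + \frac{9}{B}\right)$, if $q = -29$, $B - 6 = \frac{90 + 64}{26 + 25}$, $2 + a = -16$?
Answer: $\frac{2023079}{460} \approx 4398.0$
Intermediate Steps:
$a = -18$ ($a = -2 - 16 = -18$)
$B = \frac{460}{51}$ ($B = 6 + \frac{90 + 64}{26 + 25} = 6 + \frac{154}{51} = \frac{460}{51} \approx 9.0196$)
$395 + \left(\frac{q}{\frac{1}{a - 120}} + \frac{9}{B}\right) = 395 + \left(- \frac{29}{\frac{1}{-18 - 120}} + \frac{9}{\frac{460}{51}}\right) = 395 - \left(- \frac{459}{460} + \frac{29}{\frac{1}{-138}}\right) = 395 - \left(- \frac{459}{460} + \frac{29}{- \frac{1}{138}}\right) = 395 + \left(\left(-29\right) \left(-138\right) + \frac{459}{460}\right) = 395 + \left(4002 + \frac{459}{460}\right) = 395 + \frac{1841379}{460} = \frac{2023079}{460}$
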